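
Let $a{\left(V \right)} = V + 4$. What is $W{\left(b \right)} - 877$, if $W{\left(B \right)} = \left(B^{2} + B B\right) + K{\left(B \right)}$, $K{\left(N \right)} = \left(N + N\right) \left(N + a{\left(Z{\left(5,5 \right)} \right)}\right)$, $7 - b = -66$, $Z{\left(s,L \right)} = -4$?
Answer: $20439$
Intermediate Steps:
$a{\left(V \right)} = 4 + V$
$b = 73$ ($b = 7 - -66 = 7 + 66 = 73$)
$K{\left(N \right)} = 2 N^{2}$ ($K{\left(N \right)} = \left(N + N\right) \left(N + \left(4 - 4\right)\right) = 2 N \left(N + 0\right) = 2 N N = 2 N^{2}$)
$W{\left(B \right)} = 4 B^{2}$ ($W{\left(B \right)} = \left(B^{2} + B B\right) + 2 B^{2} = \left(B^{2} + B^{2}\right) + 2 B^{2} = 2 B^{2} + 2 B^{2} = 4 B^{2}$)
$W{\left(b \right)} - 877 = 4 \cdot 73^{2} - 877 = 4 \cdot 5329 - 877 = 21316 - 877 = 20439$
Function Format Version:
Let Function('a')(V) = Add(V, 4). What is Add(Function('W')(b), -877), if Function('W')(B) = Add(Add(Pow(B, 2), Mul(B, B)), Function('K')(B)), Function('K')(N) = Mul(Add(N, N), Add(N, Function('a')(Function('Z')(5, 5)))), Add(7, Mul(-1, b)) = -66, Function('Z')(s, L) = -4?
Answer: 20439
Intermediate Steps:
Function('a')(V) = Add(4, V)
b = 73 (b = Add(7, Mul(-1, -66)) = Add(7, 66) = 73)
Function('K')(N) = Mul(2, Pow(N, 2)) (Function('K')(N) = Mul(Add(N, N), Add(N, Add(4, -4))) = Mul(Mul(2, N), Add(N, 0)) = Mul(Mul(2, N), N) = Mul(2, Pow(N, 2)))
Function('W')(B) = Mul(4, Pow(B, 2)) (Function('W')(B) = Add(Add(Pow(B, 2), Mul(B, B)), Mul(2, Pow(B, 2))) = Add(Add(Pow(B, 2), Pow(B, 2)), Mul(2, Pow(B, 2))) = Add(Mul(2, Pow(B, 2)), Mul(2, Pow(B, 2))) = Mul(4, Pow(B, 2)))
Add(Function('W')(b), -877) = Add(Mul(4, Pow(73, 2)), -877) = Add(Mul(4, 5329), -877) = Add(21316, -877) = 20439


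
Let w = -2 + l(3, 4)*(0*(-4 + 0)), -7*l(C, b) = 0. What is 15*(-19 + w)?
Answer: -315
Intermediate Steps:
l(C, b) = 0 (l(C, b) = -⅐*0 = 0)
w = -2 (w = -2 + 0*(0*(-4 + 0)) = -2 + 0*(0*(-4)) = -2 + 0*0 = -2 + 0 = -2)
15*(-19 + w) = 15*(-19 - 2) = 15*(-21) = -315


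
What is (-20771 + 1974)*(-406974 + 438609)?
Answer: -594643095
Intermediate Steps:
(-20771 + 1974)*(-406974 + 438609) = -18797*31635 = -594643095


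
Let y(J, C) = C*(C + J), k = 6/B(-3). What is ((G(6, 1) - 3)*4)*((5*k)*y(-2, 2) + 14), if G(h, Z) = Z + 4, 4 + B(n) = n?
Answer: 112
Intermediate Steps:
B(n) = -4 + n
G(h, Z) = 4 + Z
k = -6/7 (k = 6/(-4 - 3) = 6/(-7) = 6*(-⅐) = -6/7 ≈ -0.85714)
((G(6, 1) - 3)*4)*((5*k)*y(-2, 2) + 14) = (((4 + 1) - 3)*4)*((5*(-6/7))*(2*(2 - 2)) + 14) = ((5 - 3)*4)*(-60*0/7 + 14) = (2*4)*(-30/7*0 + 14) = 8*(0 + 14) = 8*14 = 112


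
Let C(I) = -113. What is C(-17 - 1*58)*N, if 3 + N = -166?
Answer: 19097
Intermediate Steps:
N = -169 (N = -3 - 166 = -169)
C(-17 - 1*58)*N = -113*(-169) = 19097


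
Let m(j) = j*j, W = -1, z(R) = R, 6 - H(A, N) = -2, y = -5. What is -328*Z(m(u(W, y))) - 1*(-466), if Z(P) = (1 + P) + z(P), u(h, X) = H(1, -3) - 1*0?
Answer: -41846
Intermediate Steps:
H(A, N) = 8 (H(A, N) = 6 - 1*(-2) = 6 + 2 = 8)
u(h, X) = 8 (u(h, X) = 8 - 1*0 = 8 + 0 = 8)
m(j) = j²
Z(P) = 1 + 2*P (Z(P) = (1 + P) + P = 1 + 2*P)
-328*Z(m(u(W, y))) - 1*(-466) = -328*(1 + 2*8²) - 1*(-466) = -328*(1 + 2*64) + 466 = -328*(1 + 128) + 466 = -328*129 + 466 = -42312 + 466 = -41846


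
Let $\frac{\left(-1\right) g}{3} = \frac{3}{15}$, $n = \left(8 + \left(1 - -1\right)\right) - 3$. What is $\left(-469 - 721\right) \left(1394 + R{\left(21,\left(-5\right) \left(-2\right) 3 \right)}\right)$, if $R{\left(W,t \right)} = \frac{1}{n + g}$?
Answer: $- \frac{26544735}{16} \approx -1.659 \cdot 10^{6}$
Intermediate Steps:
$n = 7$ ($n = \left(8 + \left(1 + 1\right)\right) - 3 = \left(8 + 2\right) - 3 = 10 - 3 = 7$)
$g = - \frac{3}{5}$ ($g = - 3 \cdot \frac{3}{15} = - 3 \cdot 3 \cdot \frac{1}{15} = \left(-3\right) \frac{1}{5} = - \frac{3}{5} \approx -0.6$)
$R{\left(W,t \right)} = \frac{5}{32}$ ($R{\left(W,t \right)} = \frac{1}{7 - \frac{3}{5}} = \frac{1}{\frac{32}{5}} = \frac{5}{32}$)
$\left(-469 - 721\right) \left(1394 + R{\left(21,\left(-5\right) \left(-2\right) 3 \right)}\right) = \left(-469 - 721\right) \left(1394 + \frac{5}{32}\right) = \left(-1190\right) \frac{44613}{32} = - \frac{26544735}{16}$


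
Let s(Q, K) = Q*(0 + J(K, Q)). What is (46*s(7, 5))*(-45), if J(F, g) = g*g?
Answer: -710010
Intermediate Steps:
J(F, g) = g²
s(Q, K) = Q³ (s(Q, K) = Q*(0 + Q²) = Q*Q² = Q³)
(46*s(7, 5))*(-45) = (46*7³)*(-45) = (46*343)*(-45) = 15778*(-45) = -710010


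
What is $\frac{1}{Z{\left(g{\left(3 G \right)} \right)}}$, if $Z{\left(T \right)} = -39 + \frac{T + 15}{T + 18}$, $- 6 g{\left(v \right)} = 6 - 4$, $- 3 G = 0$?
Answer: $- \frac{53}{2023} \approx -0.026199$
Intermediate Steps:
$G = 0$ ($G = \left(- \frac{1}{3}\right) 0 = 0$)
$g{\left(v \right)} = - \frac{1}{3}$ ($g{\left(v \right)} = - \frac{6 - 4}{6} = \left(- \frac{1}{6}\right) 2 = - \frac{1}{3}$)
$Z{\left(T \right)} = -39 + \frac{15 + T}{18 + T}$
$\frac{1}{Z{\left(g{\left(3 G \right)} \right)}} = \frac{1}{\frac{1}{18 - \frac{1}{3}} \left(-687 - - \frac{38}{3}\right)} = \frac{1}{\frac{1}{\frac{53}{3}} \left(-687 + \frac{38}{3}\right)} = \frac{1}{\frac{3}{53} \left(- \frac{2023}{3}\right)} = \frac{1}{- \frac{2023}{53}} = - \frac{53}{2023}$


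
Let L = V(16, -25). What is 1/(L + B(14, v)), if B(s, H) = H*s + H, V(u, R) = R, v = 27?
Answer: 1/380 ≈ 0.0026316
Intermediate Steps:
L = -25
B(s, H) = H + H*s
1/(L + B(14, v)) = 1/(-25 + 27*(1 + 14)) = 1/(-25 + 27*15) = 1/(-25 + 405) = 1/380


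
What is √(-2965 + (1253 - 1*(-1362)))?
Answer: 5*I*√14 ≈ 18.708*I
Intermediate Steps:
√(-2965 + (1253 - 1*(-1362))) = √(-2965 + (1253 + 1362)) = √(-2965 + 2615) = √(-350) = 5*I*√14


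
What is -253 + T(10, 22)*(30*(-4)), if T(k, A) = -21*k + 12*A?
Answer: -6733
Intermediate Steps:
-253 + T(10, 22)*(30*(-4)) = -253 + (-21*10 + 12*22)*(30*(-4)) = -253 + (-210 + 264)*(-120) = -253 + 54*(-120) = -253 - 6480 = -6733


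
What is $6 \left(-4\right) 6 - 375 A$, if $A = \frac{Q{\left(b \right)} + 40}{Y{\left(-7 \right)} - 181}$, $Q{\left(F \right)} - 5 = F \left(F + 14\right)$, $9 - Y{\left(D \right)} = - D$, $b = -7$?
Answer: $- \frac{27276}{179} \approx -152.38$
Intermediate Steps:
$Y{\left(D \right)} = 9 + D$ ($Y{\left(D \right)} = 9 - - D = 9 + D$)
$Q{\left(F \right)} = 5 + F \left(14 + F\right)$ ($Q{\left(F \right)} = 5 + F \left(F + 14\right) = 5 + F \left(14 + F\right)$)
$A = \frac{4}{179}$ ($A = \frac{\left(5 + \left(-7\right)^{2} + 14 \left(-7\right)\right) + 40}{\left(9 - 7\right) - 181} = \frac{\left(5 + 49 - 98\right) + 40}{2 - 181} = \frac{-44 + 40}{-179} = \left(-4\right) \left(- \frac{1}{179}\right) = \frac{4}{179} \approx 0.022346$)
$6 \left(-4\right) 6 - 375 A = 6 \left(-4\right) 6 - \frac{1500}{179} = \left(-24\right) 6 - \frac{1500}{179} = -144 - \frac{1500}{179} = - \frac{27276}{179}$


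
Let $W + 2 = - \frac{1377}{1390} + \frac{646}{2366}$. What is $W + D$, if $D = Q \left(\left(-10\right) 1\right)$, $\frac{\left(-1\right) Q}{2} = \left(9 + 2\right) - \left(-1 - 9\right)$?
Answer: $\frac{686166639}{1644370} \approx 417.28$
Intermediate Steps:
$Q = -42$ ($Q = - 2 \left(\left(9 + 2\right) - \left(-1 - 9\right)\right) = - 2 \left(11 - \left(-1 - 9\right)\right) = - 2 \left(11 - -10\right) = - 2 \left(11 + 10\right) = \left(-2\right) 21 = -42$)
$W = - \frac{4468761}{1644370}$ ($W = -2 + \left(- \frac{1377}{1390} + \frac{646}{2366}\right) = -2 + \left(\left(-1377\right) \frac{1}{1390} + 646 \cdot \frac{1}{2366}\right) = -2 + \left(- \frac{1377}{1390} + \frac{323}{1183}\right) = -2 - \frac{1180021}{1644370} = - \frac{4468761}{1644370} \approx -2.7176$)
$D = 420$ ($D = - 42 \left(\left(-10\right) 1\right) = \left(-42\right) \left(-10\right) = 420$)
$W + D = - \frac{4468761}{1644370} + 420 = \frac{686166639}{1644370}$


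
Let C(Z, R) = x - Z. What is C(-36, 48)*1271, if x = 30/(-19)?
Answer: 831234/19 ≈ 43749.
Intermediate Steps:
x = -30/19 (x = 30*(-1/19) = -30/19 ≈ -1.5789)
C(Z, R) = -30/19 - Z
C(-36, 48)*1271 = (-30/19 - 1*(-36))*1271 = (-30/19 + 36)*1271 = (654/19)*1271 = 831234/19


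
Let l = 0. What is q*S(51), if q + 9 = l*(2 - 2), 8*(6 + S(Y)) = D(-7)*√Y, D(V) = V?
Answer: 54 + 63*√51/8 ≈ 110.24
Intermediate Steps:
S(Y) = -6 - 7*√Y/8 (S(Y) = -6 + (-7*√Y)/8 = -6 - 7*√Y/8)
q = -9 (q = -9 + 0*(2 - 2) = -9 + 0*0 = -9 + 0 = -9)
q*S(51) = -9*(-6 - 7*√51/8) = 54 + 63*√51/8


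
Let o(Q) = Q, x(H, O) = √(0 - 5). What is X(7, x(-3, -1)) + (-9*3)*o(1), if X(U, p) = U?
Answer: -20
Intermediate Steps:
x(H, O) = I*√5 (x(H, O) = √(-5) = I*√5)
X(7, x(-3, -1)) + (-9*3)*o(1) = 7 - 9*3*1 = 7 - 27*1 = 7 - 27 = -20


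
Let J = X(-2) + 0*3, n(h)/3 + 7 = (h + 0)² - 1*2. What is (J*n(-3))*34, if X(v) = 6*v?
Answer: 0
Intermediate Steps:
n(h) = -27 + 3*h² (n(h) = -21 + 3*((h + 0)² - 1*2) = -21 + 3*(h² - 2) = -21 + 3*(-2 + h²) = -21 + (-6 + 3*h²) = -27 + 3*h²)
J = -12 (J = 6*(-2) + 0*3 = -12 + 0 = -12)
(J*n(-3))*34 = -12*(-27 + 3*(-3)²)*34 = -12*(-27 + 3*9)*34 = -12*(-27 + 27)*34 = -12*0*34 = 0*34 = 0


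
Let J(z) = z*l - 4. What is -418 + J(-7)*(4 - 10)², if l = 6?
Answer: -2074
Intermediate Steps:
J(z) = -4 + 6*z (J(z) = z*6 - 4 = 6*z - 4 = -4 + 6*z)
-418 + J(-7)*(4 - 10)² = -418 + (-4 + 6*(-7))*(4 - 10)² = -418 + (-4 - 42)*(-6)² = -418 - 46*36 = -418 - 1656 = -2074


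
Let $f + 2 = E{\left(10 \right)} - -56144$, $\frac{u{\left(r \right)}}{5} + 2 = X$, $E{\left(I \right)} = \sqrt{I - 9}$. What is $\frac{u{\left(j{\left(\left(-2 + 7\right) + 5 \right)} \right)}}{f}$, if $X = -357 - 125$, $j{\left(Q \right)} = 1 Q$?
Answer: $- \frac{2420}{56143} \approx -0.043104$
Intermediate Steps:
$E{\left(I \right)} = \sqrt{-9 + I}$
$j{\left(Q \right)} = Q$
$X = -482$ ($X = -357 - 125 = -482$)
$u{\left(r \right)} = -2420$ ($u{\left(r \right)} = -10 + 5 \left(-482\right) = -10 - 2410 = -2420$)
$f = 56143$ ($f = -2 + \left(\sqrt{-9 + 10} - -56144\right) = -2 + \left(\sqrt{1} + 56144\right) = -2 + \left(1 + 56144\right) = -2 + 56145 = 56143$)
$\frac{u{\left(j{\left(\left(-2 + 7\right) + 5 \right)} \right)}}{f} = - \frac{2420}{56143}$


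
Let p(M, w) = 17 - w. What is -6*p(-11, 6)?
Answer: -66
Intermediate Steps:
-6*p(-11, 6) = -6*(17 - 1*6) = -6*(17 - 6) = -6*11 = -66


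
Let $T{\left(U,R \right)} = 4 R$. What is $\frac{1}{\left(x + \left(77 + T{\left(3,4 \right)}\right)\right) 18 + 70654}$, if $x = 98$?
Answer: $\frac{1}{74092} \approx 1.3497 \cdot 10^{-5}$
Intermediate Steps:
$\frac{1}{\left(x + \left(77 + T{\left(3,4 \right)}\right)\right) 18 + 70654} = \frac{1}{\left(98 + \left(77 + 4 \cdot 4\right)\right) 18 + 70654} = \frac{1}{\left(98 + \left(77 + 16\right)\right) 18 + 70654} = \frac{1}{\left(98 + 93\right) 18 + 70654} = \frac{1}{191 \cdot 18 + 70654} = \frac{1}{3438 + 70654} = \frac{1}{74092}$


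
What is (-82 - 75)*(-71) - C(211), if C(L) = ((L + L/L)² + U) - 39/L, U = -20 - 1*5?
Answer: -7125853/211 ≈ -33772.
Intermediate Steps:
U = -25 (U = -20 - 5 = -25)
C(L) = -25 + (1 + L)² - 39/L (C(L) = ((L + L/L)² - 25) - 39/L = ((L + 1)² - 25) - 39/L = ((1 + L)² - 25) - 39/L = (-25 + (1 + L)²) - 39/L = -25 + (1 + L)² - 39/L)
(-82 - 75)*(-71) - C(211) = (-82 - 75)*(-71) - (-25 + (1 + 211)² - 39/211) = -157*(-71) - (-25 + 212² - 39*1/211) = 11147 - (-25 + 44944 - 39/211) = 11147 - 1*9477870/211 = 11147 - 9477870/211 = -7125853/211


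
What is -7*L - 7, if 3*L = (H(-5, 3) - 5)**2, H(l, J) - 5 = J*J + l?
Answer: -133/3 ≈ -44.333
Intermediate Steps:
H(l, J) = 5 + l + J**2 (H(l, J) = 5 + (J*J + l) = 5 + (J**2 + l) = 5 + (l + J**2) = 5 + l + J**2)
L = 16/3 (L = ((5 - 5 + 3**2) - 5)**2/3 = ((5 - 5 + 9) - 5)**2/3 = (9 - 5)**2/3 = (1/3)*4**2 = (1/3)*16 = 16/3 ≈ 5.3333)
-7*L - 7 = -7*16/3 - 7 = -112/3 - 7 = -133/3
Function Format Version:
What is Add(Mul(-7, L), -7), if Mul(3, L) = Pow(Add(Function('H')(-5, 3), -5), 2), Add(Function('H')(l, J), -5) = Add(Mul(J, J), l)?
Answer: Rational(-133, 3) ≈ -44.333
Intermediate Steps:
Function('H')(l, J) = Add(5, l, Pow(J, 2)) (Function('H')(l, J) = Add(5, Add(Mul(J, J), l)) = Add(5, Add(Pow(J, 2), l)) = Add(5, Add(l, Pow(J, 2))) = Add(5, l, Pow(J, 2)))
L = Rational(16, 3) (L = Mul(Rational(1, 3), Pow(Add(Add(5, -5, Pow(3, 2)), -5), 2)) = Mul(Rational(1, 3), Pow(Add(Add(5, -5, 9), -5), 2)) = Mul(Rational(1, 3), Pow(Add(9, -5), 2)) = Mul(Rational(1, 3), Pow(4, 2)) = Mul(Rational(1, 3), 16) = Rational(16, 3) ≈ 5.3333)
Add(Mul(-7, L), -7) = Add(Mul(-7, Rational(16, 3)), -7) = Add(Rational(-112, 3), -7) = Rational(-133, 3)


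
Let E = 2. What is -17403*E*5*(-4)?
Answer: 696120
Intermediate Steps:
-17403*E*5*(-4) = -17403*2*5*(-4) = -174030*(-4) = -17403*(-40) = 696120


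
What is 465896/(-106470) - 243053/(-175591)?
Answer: -165471277/55311165 ≈ -2.9916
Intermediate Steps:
465896/(-106470) - 243053/(-175591) = 465896*(-1/106470) - 243053*(-1/175591) = -232948/53235 + 243053/175591 = -165471277/55311165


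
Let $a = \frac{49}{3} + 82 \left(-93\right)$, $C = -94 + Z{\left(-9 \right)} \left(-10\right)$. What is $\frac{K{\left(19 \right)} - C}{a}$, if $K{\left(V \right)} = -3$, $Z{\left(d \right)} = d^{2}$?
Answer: $- \frac{2703}{22829} \approx -0.1184$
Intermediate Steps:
$C = -904$ ($C = -94 + \left(-9\right)^{2} \left(-10\right) = -94 + 81 \left(-10\right) = -94 - 810 = -904$)
$a = - \frac{22829}{3}$ ($a = 49 \cdot \frac{1}{3} - 7626 = \frac{49}{3} - 7626 = - \frac{22829}{3} \approx -7609.7$)
$\frac{K{\left(19 \right)} - C}{a} = \frac{-3 - -904}{- \frac{22829}{3}} = \left(-3 + 904\right) \left(- \frac{3}{22829}\right) = 901 \left(- \frac{3}{22829}\right) = - \frac{2703}{22829}$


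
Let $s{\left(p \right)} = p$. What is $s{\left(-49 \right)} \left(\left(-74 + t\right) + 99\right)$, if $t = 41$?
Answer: $-3234$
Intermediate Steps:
$s{\left(-49 \right)} \left(\left(-74 + t\right) + 99\right) = - 49 \left(\left(-74 + 41\right) + 99\right) = - 49 \left(-33 + 99\right) = \left(-49\right) 66 = -3234$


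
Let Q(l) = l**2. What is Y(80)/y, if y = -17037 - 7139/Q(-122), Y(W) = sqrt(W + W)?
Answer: -59536*sqrt(10)/253585847 ≈ -0.00074243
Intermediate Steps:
Y(W) = sqrt(2)*sqrt(W) (Y(W) = sqrt(2*W) = sqrt(2)*sqrt(W))
y = -253585847/14884 (y = -17037 - 7139/((-122)**2) = -17037 - 7139/14884 = -253585847/14884 ≈ -17037.)
Y(80)/y = (sqrt(2)*sqrt(80))/(-253585847/14884) = (sqrt(2)*(4*sqrt(5)))*(-14884/253585847) = (4*sqrt(10))*(-14884/253585847) = -59536*sqrt(10)/253585847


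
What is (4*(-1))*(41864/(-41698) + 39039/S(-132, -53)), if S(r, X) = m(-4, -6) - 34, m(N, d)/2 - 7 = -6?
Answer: 814593935/166792 ≈ 4883.9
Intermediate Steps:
m(N, d) = 2 (m(N, d) = 14 + 2*(-6) = 14 - 12 = 2)
S(r, X) = -32 (S(r, X) = 2 - 34 = -32)
(4*(-1))*(41864/(-41698) + 39039/S(-132, -53)) = (4*(-1))*(41864/(-41698) + 39039/(-32)) = -4*(41864*(-1/41698) + 39039*(-1/32)) = -4*(-20932/20849 - 39039/32) = -4*(-814593935/667168) = 814593935/166792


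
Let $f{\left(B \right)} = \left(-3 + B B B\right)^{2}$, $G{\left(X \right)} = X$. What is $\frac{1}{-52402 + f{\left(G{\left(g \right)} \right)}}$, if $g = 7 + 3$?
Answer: $\frac{1}{941607} \approx 1.062 \cdot 10^{-6}$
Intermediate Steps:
$g = 10$
$f{\left(B \right)} = \left(-3 + B^{3}\right)^{2}$ ($f{\left(B \right)} = \left(-3 + B^{2} B\right)^{2} = \left(-3 + B^{3}\right)^{2}$)
$\frac{1}{-52402 + f{\left(G{\left(g \right)} \right)}} = \frac{1}{-52402 + \left(-3 + 10^{3}\right)^{2}} = \frac{1}{-52402 + \left(-3 + 1000\right)^{2}} = \frac{1}{-52402 + 997^{2}} = \frac{1}{-52402 + 994009} = \frac{1}{941607}$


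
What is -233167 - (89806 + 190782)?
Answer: -513755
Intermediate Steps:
-233167 - (89806 + 190782) = -233167 - 1*280588 = -233167 - 280588 = -513755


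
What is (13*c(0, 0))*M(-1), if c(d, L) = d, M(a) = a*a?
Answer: 0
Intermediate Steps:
M(a) = a**2
(13*c(0, 0))*M(-1) = (13*0)*(-1)**2 = 0*1 = 0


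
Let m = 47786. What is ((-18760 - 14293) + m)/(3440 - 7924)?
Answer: -14733/4484 ≈ -3.2857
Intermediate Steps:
((-18760 - 14293) + m)/(3440 - 7924) = ((-18760 - 14293) + 47786)/(3440 - 7924) = (-33053 + 47786)/(-4484) = 14733*(-1/4484) = -14733/4484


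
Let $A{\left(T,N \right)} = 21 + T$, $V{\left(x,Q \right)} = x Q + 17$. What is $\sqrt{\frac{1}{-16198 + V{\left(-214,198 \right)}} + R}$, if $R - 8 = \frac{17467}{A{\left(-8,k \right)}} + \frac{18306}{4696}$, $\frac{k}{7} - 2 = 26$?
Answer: $\frac{\sqrt{1082492942452266218731}}{893635886} \approx 36.817$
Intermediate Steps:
$k = 196$ ($k = 14 + 7 \cdot 26 = 14 + 182 = 196$)
$V{\left(x,Q \right)} = 17 + Q x$ ($V{\left(x,Q \right)} = Q x + 17 = 17 + Q x$)
$R = \frac{41375697}{30524}$ ($R = 8 + \left(\frac{17467}{21 - 8} + \frac{18306}{4696}\right) = 8 + \left(\frac{17467}{13} + 18306 \cdot \frac{1}{4696}\right) = 8 + \left(17467 \cdot \frac{1}{13} + \frac{9153}{2348}\right) = 8 + \left(\frac{17467}{13} + \frac{9153}{2348}\right) = 8 + \frac{41131505}{30524} = \frac{41375697}{30524} \approx 1355.5$)
$\sqrt{\frac{1}{-16198 + V{\left(-214,198 \right)}} + R} = \sqrt{\frac{1}{-16198 + \left(17 + 198 \left(-214\right)\right)} + \frac{41375697}{30524}} = \sqrt{\frac{1}{-16198 + \left(17 - 42372\right)} + \frac{41375697}{30524}} = \sqrt{\frac{1}{-16198 - 42355} + \frac{41375697}{30524}} = \sqrt{\frac{1}{-58553} + \frac{41375697}{30524}} = \sqrt{- \frac{1}{58553} + \frac{41375697}{30524}} = \sqrt{\frac{2422671155917}{1787271772}} = \frac{\sqrt{1082492942452266218731}}{893635886}$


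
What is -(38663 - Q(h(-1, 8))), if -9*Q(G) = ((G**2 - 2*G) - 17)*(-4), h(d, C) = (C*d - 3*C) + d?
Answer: -343415/9 ≈ -38157.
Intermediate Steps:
h(d, C) = d - 3*C + C*d (h(d, C) = (-3*C + C*d) + d = d - 3*C + C*d)
Q(G) = -68/9 - 8*G/9 + 4*G**2/9 (Q(G) = -((G**2 - 2*G) - 17)*(-4)/9 = -(-17 + G**2 - 2*G)*(-4)/9 = -(68 - 4*G**2 + 8*G)/9 = -68/9 - 8*G/9 + 4*G**2/9)
-(38663 - Q(h(-1, 8))) = -(38663 - (-68/9 - 8*(-1 - 3*8 + 8*(-1))/9 + 4*(-1 - 3*8 + 8*(-1))**2/9)) = -(38663 - (-68/9 - 8*(-1 - 24 - 8)/9 + 4*(-1 - 24 - 8)**2/9)) = -(38663 - (-68/9 - 8/9*(-33) + (4/9)*(-33)**2)) = -(38663 - (-68/9 + 88/3 + (4/9)*1089)) = -(38663 - (-68/9 + 88/3 + 484)) = -(38663 - 1*4552/9) = -(38663 - 4552/9) = -1*343415/9 = -343415/9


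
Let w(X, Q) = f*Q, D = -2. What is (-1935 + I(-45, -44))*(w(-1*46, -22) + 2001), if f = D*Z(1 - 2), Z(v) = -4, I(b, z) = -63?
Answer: -3646350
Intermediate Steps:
f = 8 (f = -2*(-4) = 8)
w(X, Q) = 8*Q
(-1935 + I(-45, -44))*(w(-1*46, -22) + 2001) = (-1935 - 63)*(8*(-22) + 2001) = -1998*(-176 + 2001) = -1998*1825 = -3646350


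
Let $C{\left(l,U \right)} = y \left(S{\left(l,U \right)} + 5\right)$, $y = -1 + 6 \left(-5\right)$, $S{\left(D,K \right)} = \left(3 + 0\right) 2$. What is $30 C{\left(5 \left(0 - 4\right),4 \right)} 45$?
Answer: $-460350$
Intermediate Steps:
$S{\left(D,K \right)} = 6$ ($S{\left(D,K \right)} = 3 \cdot 2 = 6$)
$y = -31$ ($y = -1 - 30 = -31$)
$C{\left(l,U \right)} = -341$ ($C{\left(l,U \right)} = - 31 \left(6 + 5\right) = \left(-31\right) 11 = -341$)
$30 C{\left(5 \left(0 - 4\right),4 \right)} 45 = 30 \left(-341\right) 45 = \left(-10230\right) 45 = -460350$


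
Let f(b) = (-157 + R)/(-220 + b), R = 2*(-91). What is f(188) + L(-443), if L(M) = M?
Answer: -13837/32 ≈ -432.41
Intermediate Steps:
R = -182
f(b) = -339/(-220 + b) (f(b) = (-157 - 182)/(-220 + b) = -339/(-220 + b))
f(188) + L(-443) = -339/(-220 + 188) - 443 = -339/(-32) - 443 = -339*(-1/32) - 443 = 339/32 - 443 = -13837/32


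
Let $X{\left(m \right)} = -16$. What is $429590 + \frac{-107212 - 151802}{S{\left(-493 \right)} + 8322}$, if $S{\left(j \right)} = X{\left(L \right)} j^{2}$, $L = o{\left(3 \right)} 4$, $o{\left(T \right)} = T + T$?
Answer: $\frac{833503964797}{1940231} \approx 4.2959 \cdot 10^{5}$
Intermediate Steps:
$o{\left(T \right)} = 2 T$
$L = 24$ ($L = 2 \cdot 3 \cdot 4 = 6 \cdot 4 = 24$)
$S{\left(j \right)} = - 16 j^{2}$
$429590 + \frac{-107212 - 151802}{S{\left(-493 \right)} + 8322} = 429590 + \frac{-107212 - 151802}{- 16 \left(-493\right)^{2} + 8322} = 429590 - \frac{259014}{\left(-16\right) 243049 + 8322} = 429590 - \frac{259014}{-3888784 + 8322} = 429590 - \frac{259014}{-3880462} = 429590 - - \frac{129507}{1940231} = 429590 + \frac{129507}{1940231} = \frac{833503964797}{1940231}$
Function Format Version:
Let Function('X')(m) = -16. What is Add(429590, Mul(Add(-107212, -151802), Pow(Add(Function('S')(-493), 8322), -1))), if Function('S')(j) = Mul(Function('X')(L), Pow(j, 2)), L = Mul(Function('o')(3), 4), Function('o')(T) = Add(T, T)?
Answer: Rational(833503964797, 1940231) ≈ 4.2959e+5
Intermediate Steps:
Function('o')(T) = Mul(2, T)
L = 24 (L = Mul(Mul(2, 3), 4) = Mul(6, 4) = 24)
Function('S')(j) = Mul(-16, Pow(j, 2))
Add(429590, Mul(Add(-107212, -151802), Pow(Add(Function('S')(-493), 8322), -1))) = Add(429590, Mul(Add(-107212, -151802), Pow(Add(Mul(-16, Pow(-493, 2)), 8322), -1))) = Add(429590, Mul(-259014, Pow(Add(Mul(-16, 243049), 8322), -1))) = Add(429590, Mul(-259014, Pow(Add(-3888784, 8322), -1))) = Add(429590, Mul(-259014, Pow(-3880462, -1))) = Add(429590, Mul(-259014, Rational(-1, 3880462))) = Add(429590, Rational(129507, 1940231)) = Rational(833503964797, 1940231)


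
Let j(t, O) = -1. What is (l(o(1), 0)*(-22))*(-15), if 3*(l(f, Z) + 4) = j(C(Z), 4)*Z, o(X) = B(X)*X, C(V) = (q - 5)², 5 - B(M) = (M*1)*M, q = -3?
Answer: -1320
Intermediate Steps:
B(M) = 5 - M² (B(M) = 5 - M*1*M = 5 - M*M = 5 - M²)
C(V) = 64 (C(V) = (-3 - 5)² = (-8)² = 64)
o(X) = X*(5 - X²) (o(X) = (5 - X²)*X = X*(5 - X²))
l(f, Z) = -4 - Z/3 (l(f, Z) = -4 + (-Z)/3 = -4 - Z/3)
(l(o(1), 0)*(-22))*(-15) = ((-4 - ⅓*0)*(-22))*(-15) = ((-4 + 0)*(-22))*(-15) = -4*(-22)*(-15) = 88*(-15) = -1320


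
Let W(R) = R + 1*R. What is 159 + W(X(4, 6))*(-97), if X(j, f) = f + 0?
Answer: -1005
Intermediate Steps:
X(j, f) = f
W(R) = 2*R (W(R) = R + R = 2*R)
159 + W(X(4, 6))*(-97) = 159 + (2*6)*(-97) = 159 + 12*(-97) = 159 - 1164 = -1005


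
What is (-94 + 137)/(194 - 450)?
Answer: -43/256 ≈ -0.16797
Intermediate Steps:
(-94 + 137)/(194 - 450) = 43/(-256) = 43*(-1/256) = -43/256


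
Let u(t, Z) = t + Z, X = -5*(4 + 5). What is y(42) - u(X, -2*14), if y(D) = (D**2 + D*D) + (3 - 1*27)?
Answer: 3577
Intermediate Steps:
X = -45 (X = -5*9 = -45)
y(D) = -24 + 2*D**2 (y(D) = (D**2 + D**2) + (3 - 27) = 2*D**2 - 24 = -24 + 2*D**2)
u(t, Z) = Z + t
y(42) - u(X, -2*14) = (-24 + 2*42**2) - (-2*14 - 45) = (-24 + 2*1764) - (-28 - 45) = (-24 + 3528) - 1*(-73) = 3504 + 73 = 3577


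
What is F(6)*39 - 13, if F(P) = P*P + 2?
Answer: 1469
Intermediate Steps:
F(P) = 2 + P² (F(P) = P² + 2 = 2 + P²)
F(6)*39 - 13 = (2 + 6²)*39 - 13 = (2 + 36)*39 - 13 = 38*39 - 13 = 1482 - 13 = 1469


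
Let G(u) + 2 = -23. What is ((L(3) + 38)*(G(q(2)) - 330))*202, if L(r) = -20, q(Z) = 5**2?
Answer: -1290780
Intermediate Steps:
q(Z) = 25
G(u) = -25 (G(u) = -2 - 23 = -25)
((L(3) + 38)*(G(q(2)) - 330))*202 = ((-20 + 38)*(-25 - 330))*202 = (18*(-355))*202 = -6390*202 = -1290780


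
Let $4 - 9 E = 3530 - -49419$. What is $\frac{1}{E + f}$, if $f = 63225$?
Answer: $\frac{9}{516080} \approx 1.7439 \cdot 10^{-5}$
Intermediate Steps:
$E = - \frac{52945}{9}$ ($E = \frac{4}{9} - \frac{3530 - -49419}{9} = \frac{4}{9} - \frac{3530 + 49419}{9} = \frac{4}{9} - \frac{52949}{9} = - \frac{52945}{9} \approx -5882.8$)
$\frac{1}{E + f} = \frac{1}{- \frac{52945}{9} + 63225} = \frac{1}{\frac{516080}{9}} = \frac{9}{516080}$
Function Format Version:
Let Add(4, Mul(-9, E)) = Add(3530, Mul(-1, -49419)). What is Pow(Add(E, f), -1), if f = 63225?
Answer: Rational(9, 516080) ≈ 1.7439e-5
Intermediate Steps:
E = Rational(-52945, 9) (E = Add(Rational(4, 9), Mul(Rational(-1, 9), Add(3530, Mul(-1, -49419)))) = Add(Rational(4, 9), Mul(Rational(-1, 9), Add(3530, 49419))) = Add(Rational(4, 9), Mul(Rational(-1, 9), 52949)) = Add(Rational(4, 9), Rational(-52949, 9)) = Rational(-52945, 9) ≈ -5882.8)
Pow(Add(E, f), -1) = Pow(Add(Rational(-52945, 9), 63225), -1) = Pow(Rational(516080, 9), -1) = Rational(9, 516080)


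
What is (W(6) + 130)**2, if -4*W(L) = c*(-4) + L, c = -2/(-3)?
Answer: 600625/36 ≈ 16684.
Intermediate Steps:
c = 2/3 (c = -2*(-1/3) = 2/3 ≈ 0.66667)
W(L) = 2/3 - L/4 (W(L) = -((2/3)*(-4) + L)/4 = -(-8/3 + L)/4 = 2/3 - L/4)
(W(6) + 130)**2 = ((2/3 - 1/4*6) + 130)**2 = ((2/3 - 3/2) + 130)**2 = (-5/6 + 130)**2 = (775/6)**2 = 600625/36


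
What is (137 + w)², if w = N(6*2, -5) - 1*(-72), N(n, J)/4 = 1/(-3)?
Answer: 388129/9 ≈ 43125.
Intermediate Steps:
N(n, J) = -4/3 (N(n, J) = 4/(-3) = 4*(-⅓) = -4/3)
w = 212/3 (w = -4/3 - 1*(-72) = -4/3 + 72 = 212/3 ≈ 70.667)
(137 + w)² = (137 + 212/3)² = (623/3)² = 388129/9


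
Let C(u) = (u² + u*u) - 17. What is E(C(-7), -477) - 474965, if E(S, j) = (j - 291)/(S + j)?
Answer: -15673781/33 ≈ -4.7496e+5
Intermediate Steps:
C(u) = -17 + 2*u² (C(u) = (u² + u²) - 17 = 2*u² - 17 = -17 + 2*u²)
E(S, j) = (-291 + j)/(S + j)
E(C(-7), -477) - 474965 = (-291 - 477)/((-17 + 2*(-7)²) - 477) - 474965 = -768/((-17 + 2*49) - 477) - 474965 = -768/((-17 + 98) - 477) - 474965 = -768/(81 - 477) - 474965 = -768/(-396) - 474965 = -1/396*(-768) - 474965 = 64/33 - 474965 = -15673781/33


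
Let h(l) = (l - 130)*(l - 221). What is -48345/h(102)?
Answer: -48345/3332 ≈ -14.509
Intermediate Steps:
h(l) = (-221 + l)*(-130 + l) (h(l) = (-130 + l)*(-221 + l) = (-221 + l)*(-130 + l))
-48345/h(102) = -48345/(28730 + 102² - 351*102) = -48345/(28730 + 10404 - 35802) = -48345/3332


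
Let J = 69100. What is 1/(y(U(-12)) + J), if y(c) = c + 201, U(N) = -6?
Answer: 1/69295 ≈ 1.4431e-5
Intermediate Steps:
y(c) = 201 + c
1/(y(U(-12)) + J) = 1/((201 - 6) + 69100) = 1/(195 + 69100) = 1/69295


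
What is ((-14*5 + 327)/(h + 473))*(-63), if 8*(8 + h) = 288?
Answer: -5397/167 ≈ -32.317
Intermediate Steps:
h = 28 (h = -8 + (1/8)*288 = -8 + 36 = 28)
((-14*5 + 327)/(h + 473))*(-63) = ((-14*5 + 327)/(28 + 473))*(-63) = ((-70 + 327)/501)*(-63) = (257*(1/501))*(-63) = (257/501)*(-63) = -5397/167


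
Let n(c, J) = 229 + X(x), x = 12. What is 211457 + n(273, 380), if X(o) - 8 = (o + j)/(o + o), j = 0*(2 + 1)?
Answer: 423389/2 ≈ 2.1169e+5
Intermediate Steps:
j = 0 (j = 0*3 = 0)
X(o) = 17/2 (X(o) = 8 + (o + 0)/(o + o) = 8 + o/((2*o)) = 8 + o*(1/(2*o)) = 8 + 1/2 = 17/2)
n(c, J) = 475/2 (n(c, J) = 229 + 17/2 = 475/2)
211457 + n(273, 380) = 211457 + 475/2 = 423389/2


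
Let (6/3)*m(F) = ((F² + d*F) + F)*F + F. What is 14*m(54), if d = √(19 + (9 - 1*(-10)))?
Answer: 1123038 + 20412*√38 ≈ 1.2489e+6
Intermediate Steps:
d = √38 (d = √(19 + (9 + 10)) = √(19 + 19) = √38 ≈ 6.1644)
m(F) = F/2 + F*(F + F² + F*√38)/2 (m(F) = (((F² + √38*F) + F)*F + F)/2 = (((F² + F*√38) + F)*F + F)/2 = ((F + F² + F*√38)*F + F)/2 = (F*(F + F² + F*√38) + F)/2 = (F + F*(F + F² + F*√38))/2 = F/2 + F*(F + F² + F*√38)/2)
14*m(54) = 14*((½)*54*(1 + 54 + 54² + 54*√38)) = 14*((½)*54*(1 + 54 + 2916 + 54*√38)) = 14*((½)*54*(2971 + 54*√38)) = 14*(80217 + 1458*√38) = 1123038 + 20412*√38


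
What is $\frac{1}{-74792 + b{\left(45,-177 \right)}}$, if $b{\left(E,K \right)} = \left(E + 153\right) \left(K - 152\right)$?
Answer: $- \frac{1}{139934} \approx -7.1462 \cdot 10^{-6}$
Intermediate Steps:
$b{\left(E,K \right)} = \left(-152 + K\right) \left(153 + E\right)$ ($b{\left(E,K \right)} = \left(153 + E\right) \left(-152 + K\right) = \left(-152 + K\right) \left(153 + E\right)$)
$\frac{1}{-74792 + b{\left(45,-177 \right)}} = \frac{1}{-74792 + \left(-23256 - 6840 + 153 \left(-177\right) + 45 \left(-177\right)\right)} = \frac{1}{-74792 - 65142} = \frac{1}{-139934} = - \frac{1}{139934}$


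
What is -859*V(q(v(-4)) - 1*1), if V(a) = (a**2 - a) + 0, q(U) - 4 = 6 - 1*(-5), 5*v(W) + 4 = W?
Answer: -156338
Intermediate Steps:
v(W) = -4/5 + W/5
q(U) = 15 (q(U) = 4 + (6 - 1*(-5)) = 4 + (6 + 5) = 4 + 11 = 15)
V(a) = a**2 - a
-859*V(q(v(-4)) - 1*1) = -859*(15 - 1*1)*(-1 + (15 - 1*1)) = -859*(15 - 1)*(-1 + (15 - 1)) = -12026*(-1 + 14) = -12026*13 = -859*182 = -156338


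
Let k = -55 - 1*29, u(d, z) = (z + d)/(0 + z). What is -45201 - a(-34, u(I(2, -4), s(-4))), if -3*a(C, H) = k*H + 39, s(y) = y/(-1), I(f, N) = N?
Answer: -45188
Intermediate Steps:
s(y) = -y (s(y) = y*(-1) = -y)
u(d, z) = (d + z)/z
k = -84 (k = -55 - 29 = -84)
a(C, H) = -13 + 28*H (a(C, H) = -(-84*H + 39)/3 = -(39 - 84*H)/3 = -13 + 28*H)
-45201 - a(-34, u(I(2, -4), s(-4))) = -45201 - (-13 + 28*((-4 - 1*(-4))/((-1*(-4))))) = -45201 - (-13 + 28*((-4 + 4)/4)) = -45201 - (-13 + 28*((1/4)*0)) = -45201 - (-13 + 28*0) = -45201 - (-13 + 0) = -45201 - 1*(-13) = -45201 + 13 = -45188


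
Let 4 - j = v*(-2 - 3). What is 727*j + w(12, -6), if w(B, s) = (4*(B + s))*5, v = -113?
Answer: -407727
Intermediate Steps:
w(B, s) = 20*B + 20*s (w(B, s) = (4*B + 4*s)*5 = 20*B + 20*s)
j = -561 (j = 4 - (-113)*(-2 - 3) = 4 - (-113)*(-5) = 4 - 1*565 = 4 - 565 = -561)
727*j + w(12, -6) = 727*(-561) + (20*12 + 20*(-6)) = -407847 + (240 - 120) = -407847 + 120 = -407727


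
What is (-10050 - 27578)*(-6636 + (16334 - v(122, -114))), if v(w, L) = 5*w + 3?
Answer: -341850380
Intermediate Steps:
v(w, L) = 3 + 5*w
(-10050 - 27578)*(-6636 + (16334 - v(122, -114))) = (-10050 - 27578)*(-6636 + (16334 - (3 + 5*122))) = -37628*(-6636 + (16334 - (3 + 610))) = -37628*(-6636 + (16334 - 1*613)) = -37628*(-6636 + (16334 - 613)) = -37628*(-6636 + 15721) = -37628*9085 = -341850380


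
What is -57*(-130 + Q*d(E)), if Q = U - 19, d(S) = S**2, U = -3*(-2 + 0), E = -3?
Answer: 14079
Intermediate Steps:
U = 6 (U = -3*(-2) = 6)
Q = -13 (Q = 6 - 19 = -13)
-57*(-130 + Q*d(E)) = -57*(-130 - 13*(-3)**2) = -57*(-130 - 13*9) = -57*(-130 - 117) = -57*(-247) = 14079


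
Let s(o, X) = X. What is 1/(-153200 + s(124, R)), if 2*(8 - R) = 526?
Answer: -1/153455 ≈ -6.5166e-6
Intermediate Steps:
R = -255 (R = 8 - 1/2*526 = 8 - 263 = -255)
1/(-153200 + s(124, R)) = 1/(-153200 - 255) = 1/(-153455) = -1/153455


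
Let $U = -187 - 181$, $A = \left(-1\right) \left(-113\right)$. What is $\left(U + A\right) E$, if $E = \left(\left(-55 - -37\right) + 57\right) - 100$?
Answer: $15555$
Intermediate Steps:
$A = 113$
$U = -368$ ($U = -187 - 181 = -368$)
$E = -61$ ($E = \left(\left(-55 + 37\right) + 57\right) - 100 = \left(-18 + 57\right) - 100 = 39 - 100 = -61$)
$\left(U + A\right) E = \left(-368 + 113\right) \left(-61\right) = \left(-255\right) \left(-61\right) = 15555$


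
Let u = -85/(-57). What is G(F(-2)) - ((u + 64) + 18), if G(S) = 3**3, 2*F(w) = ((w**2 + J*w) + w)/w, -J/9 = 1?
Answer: -3220/57 ≈ -56.491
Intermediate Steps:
J = -9 (J = -9*1 = -9)
F(w) = (w**2 - 8*w)/(2*w) (F(w) = (((w**2 - 9*w) + w)/w)/2 = ((w**2 - 8*w)/w)/2 = (w**2 - 8*w)/(2*w))
u = 85/57 (u = -85*(-1/57) = 85/57 ≈ 1.4912)
G(S) = 27
G(F(-2)) - ((u + 64) + 18) = 27 - ((85/57 + 64) + 18) = 27 - (3733/57 + 18) = 27 - 1*4759/57 = 27 - 4759/57 = -3220/57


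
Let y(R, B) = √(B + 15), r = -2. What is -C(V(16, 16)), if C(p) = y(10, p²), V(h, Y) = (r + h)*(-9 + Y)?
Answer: -√9619 ≈ -98.077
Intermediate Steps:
V(h, Y) = (-9 + Y)*(-2 + h) (V(h, Y) = (-2 + h)*(-9 + Y) = (-9 + Y)*(-2 + h))
y(R, B) = √(15 + B)
C(p) = √(15 + p²)
-C(V(16, 16)) = -√(15 + (18 - 9*16 - 2*16 + 16*16)²) = -√(15 + (18 - 144 - 32 + 256)²) = -√(15 + 98²) = -√(15 + 9604) = -√9619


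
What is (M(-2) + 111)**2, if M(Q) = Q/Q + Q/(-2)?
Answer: 12769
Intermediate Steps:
M(Q) = 1 - Q/2 (M(Q) = 1 + Q*(-1/2) = 1 - Q/2)
(M(-2) + 111)**2 = ((1 - 1/2*(-2)) + 111)**2 = ((1 + 1) + 111)**2 = (2 + 111)**2 = 113**2 = 12769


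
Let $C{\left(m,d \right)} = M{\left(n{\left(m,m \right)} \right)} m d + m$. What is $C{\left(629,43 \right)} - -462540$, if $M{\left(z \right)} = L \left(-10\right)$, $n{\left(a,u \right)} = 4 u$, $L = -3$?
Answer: $1274579$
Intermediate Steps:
$M{\left(z \right)} = 30$ ($M{\left(z \right)} = \left(-3\right) \left(-10\right) = 30$)
$C{\left(m,d \right)} = m + 30 d m$ ($C{\left(m,d \right)} = 30 m d + m = 30 d m + m = m + 30 d m$)
$C{\left(629,43 \right)} - -462540 = 629 \left(1 + 30 \cdot 43\right) - -462540 = 629 \left(1 + 1290\right) + 462540 = 629 \cdot 1291 + 462540 = 812039 + 462540 = 1274579$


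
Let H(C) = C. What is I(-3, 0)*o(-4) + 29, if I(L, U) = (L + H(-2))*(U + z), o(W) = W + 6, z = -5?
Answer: 79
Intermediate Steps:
o(W) = 6 + W
I(L, U) = (-5 + U)*(-2 + L) (I(L, U) = (L - 2)*(U - 5) = (-2 + L)*(-5 + U) = (-5 + U)*(-2 + L))
I(-3, 0)*o(-4) + 29 = (10 - 5*(-3) - 2*0 - 3*0)*(6 - 4) + 29 = (10 + 15 + 0 + 0)*2 + 29 = 25*2 + 29 = 50 + 29 = 79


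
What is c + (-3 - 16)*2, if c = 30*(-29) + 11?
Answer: -897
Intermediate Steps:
c = -859 (c = -870 + 11 = -859)
c + (-3 - 16)*2 = -859 + (-3 - 16)*2 = -859 - 19*2 = -859 - 38 = -897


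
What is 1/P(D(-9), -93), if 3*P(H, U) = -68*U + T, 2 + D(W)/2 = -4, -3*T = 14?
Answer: 9/18958 ≈ 0.00047473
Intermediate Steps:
T = -14/3 (T = -⅓*14 = -14/3 ≈ -4.6667)
D(W) = -12 (D(W) = -4 + 2*(-4) = -4 - 8 = -12)
P(H, U) = -14/9 - 68*U/3 (P(H, U) = (-68*U - 14/3)/3 = (-14/3 - 68*U)/3 = -14/9 - 68*U/3)
1/P(D(-9), -93) = 1/(-14/9 - 68/3*(-93)) = 1/(-14/9 + 2108) = 1/(18958/9) = 9/18958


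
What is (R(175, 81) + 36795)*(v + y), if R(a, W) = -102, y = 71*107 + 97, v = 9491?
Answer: 630569205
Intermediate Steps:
y = 7694 (y = 7597 + 97 = 7694)
(R(175, 81) + 36795)*(v + y) = (-102 + 36795)*(9491 + 7694) = 36693*17185 = 630569205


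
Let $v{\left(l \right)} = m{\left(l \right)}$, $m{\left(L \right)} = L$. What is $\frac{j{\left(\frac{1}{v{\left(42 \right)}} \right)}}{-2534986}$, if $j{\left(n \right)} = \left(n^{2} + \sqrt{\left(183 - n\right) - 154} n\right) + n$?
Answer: $- \frac{43}{4471715304} - \frac{\sqrt{51114}}{4471715304} \approx -6.0175 \cdot 10^{-8}$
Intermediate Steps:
$v{\left(l \right)} = l$
$j{\left(n \right)} = n + n^{2} + n \sqrt{29 - n}$ ($j{\left(n \right)} = \left(n^{2} + \sqrt{29 - n} n\right) + n = \left(n^{2} + n \sqrt{29 - n}\right) + n = n + n^{2} + n \sqrt{29 - n}$)
$\frac{j{\left(\frac{1}{v{\left(42 \right)}} \right)}}{-2534986} = \frac{\frac{1}{42} \left(1 + \frac{1}{42} + \sqrt{29 - \frac{1}{42}}\right)}{-2534986} = \frac{1 + \frac{1}{42} + \sqrt{29 - \frac{1}{42}}}{42} \left(- \frac{1}{2534986}\right) = \frac{1 + \frac{1}{42} + \sqrt{\frac{1217}{42}}}{42} \left(- \frac{1}{2534986}\right) = \frac{1 + \frac{1}{42} + \frac{\sqrt{51114}}{42}}{42} \left(- \frac{1}{2534986}\right) = \frac{\frac{43}{42} + \frac{\sqrt{51114}}{42}}{42} \left(- \frac{1}{2534986}\right) = \left(\frac{43}{1764} + \frac{\sqrt{51114}}{1764}\right) \left(- \frac{1}{2534986}\right) = - \frac{43}{4471715304} - \frac{\sqrt{51114}}{4471715304}$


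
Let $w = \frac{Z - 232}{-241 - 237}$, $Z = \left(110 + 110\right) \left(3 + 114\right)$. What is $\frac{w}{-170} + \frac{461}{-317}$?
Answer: $- \frac{7343706}{6439855} \approx -1.1404$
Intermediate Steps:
$Z = 25740$ ($Z = 220 \cdot 117 = 25740$)
$w = - \frac{12754}{239}$ ($w = \frac{25740 - 232}{-241 - 237} = \frac{25508}{-478} = 25508 \left(- \frac{1}{478}\right) = - \frac{12754}{239} \approx -53.364$)
$\frac{w}{-170} + \frac{461}{-317} = - \frac{12754}{239 \left(-170\right)} + \frac{461}{-317} = \left(- \frac{12754}{239}\right) \left(- \frac{1}{170}\right) + 461 \left(- \frac{1}{317}\right) = \frac{6377}{20315} - \frac{461}{317} = - \frac{7343706}{6439855}$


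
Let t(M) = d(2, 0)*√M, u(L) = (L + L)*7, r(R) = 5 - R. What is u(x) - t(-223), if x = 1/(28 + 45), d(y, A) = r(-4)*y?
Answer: 14/73 - 18*I*√223 ≈ 0.19178 - 268.8*I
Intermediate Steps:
d(y, A) = 9*y (d(y, A) = (5 - 1*(-4))*y = (5 + 4)*y = 9*y)
x = 1/73 ≈ 0.013699
u(L) = 14*L (u(L) = (2*L)*7 = 14*L)
t(M) = 18*√M (t(M) = (9*2)*√M = 18*√M)
u(x) - t(-223) = 14*(1/73) - 18*√(-223) = 14/73 - 18*I*√223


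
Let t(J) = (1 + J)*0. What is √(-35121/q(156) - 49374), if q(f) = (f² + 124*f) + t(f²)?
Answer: I*√654196403770/3640 ≈ 222.2*I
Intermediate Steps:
t(J) = 0
q(f) = f² + 124*f (q(f) = (f² + 124*f) + 0 = f² + 124*f)
√(-35121/q(156) - 49374) = √(-35121*1/(156*(124 + 156)) - 49374) = √(-35121/(156*280) - 49374) = √(-35121/43680 - 49374) = √(-35121*1/43680 - 49374) = √(-11707/14560 - 49374) = √(-718897147/14560) = I*√654196403770/3640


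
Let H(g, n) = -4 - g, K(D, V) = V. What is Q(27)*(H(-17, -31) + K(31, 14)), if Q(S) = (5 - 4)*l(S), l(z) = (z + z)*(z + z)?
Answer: 78732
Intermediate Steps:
l(z) = 4*z² (l(z) = (2*z)*(2*z) = 4*z²)
Q(S) = 4*S² (Q(S) = (5 - 4)*(4*S²) = 1*(4*S²) = 4*S²)
Q(27)*(H(-17, -31) + K(31, 14)) = (4*27²)*((-4 - 1*(-17)) + 14) = (4*729)*((-4 + 17) + 14) = 2916*(13 + 14) = 2916*27 = 78732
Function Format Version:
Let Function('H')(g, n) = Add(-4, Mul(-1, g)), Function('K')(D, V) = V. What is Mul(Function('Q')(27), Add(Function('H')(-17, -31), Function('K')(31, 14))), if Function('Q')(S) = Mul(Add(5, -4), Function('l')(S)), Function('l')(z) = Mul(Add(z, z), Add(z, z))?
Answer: 78732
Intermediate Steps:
Function('l')(z) = Mul(4, Pow(z, 2)) (Function('l')(z) = Mul(Mul(2, z), Mul(2, z)) = Mul(4, Pow(z, 2)))
Function('Q')(S) = Mul(4, Pow(S, 2)) (Function('Q')(S) = Mul(Add(5, -4), Mul(4, Pow(S, 2))) = Mul(1, Mul(4, Pow(S, 2))) = Mul(4, Pow(S, 2)))
Mul(Function('Q')(27), Add(Function('H')(-17, -31), Function('K')(31, 14))) = Mul(Mul(4, Pow(27, 2)), Add(Add(-4, Mul(-1, -17)), 14)) = Mul(Mul(4, 729), Add(Add(-4, 17), 14)) = Mul(2916, Add(13, 14)) = Mul(2916, 27) = 78732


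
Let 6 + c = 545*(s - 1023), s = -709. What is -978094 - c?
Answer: -34148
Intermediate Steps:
c = -943946 (c = -6 + 545*(-709 - 1023) = -6 + 545*(-1732) = -6 - 943940 = -943946)
-978094 - c = -978094 - 1*(-943946) = -978094 + 943946 = -34148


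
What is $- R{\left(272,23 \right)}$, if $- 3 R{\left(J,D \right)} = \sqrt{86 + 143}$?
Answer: $\frac{\sqrt{229}}{3} \approx 5.0443$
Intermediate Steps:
$R{\left(J,D \right)} = - \frac{\sqrt{229}}{3}$ ($R{\left(J,D \right)} = - \frac{\sqrt{86 + 143}}{3} = - \frac{\sqrt{229}}{3}$)
$- R{\left(272,23 \right)} = - \frac{\left(-1\right) \sqrt{229}}{3} = \frac{\sqrt{229}}{3}$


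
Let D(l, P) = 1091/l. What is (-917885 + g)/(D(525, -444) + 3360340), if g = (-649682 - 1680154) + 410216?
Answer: -51368625/60833779 ≈ -0.84441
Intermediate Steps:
g = -1919620 (g = -2329836 + 410216 = -1919620)
(-917885 + g)/(D(525, -444) + 3360340) = (-917885 - 1919620)/(1091/525 + 3360340) = -2837505/(1091*(1/525) + 3360340) = -2837505/(1091/525 + 3360340) = -2837505/1764179591/525 = -2837505*525/1764179591 = -51368625/60833779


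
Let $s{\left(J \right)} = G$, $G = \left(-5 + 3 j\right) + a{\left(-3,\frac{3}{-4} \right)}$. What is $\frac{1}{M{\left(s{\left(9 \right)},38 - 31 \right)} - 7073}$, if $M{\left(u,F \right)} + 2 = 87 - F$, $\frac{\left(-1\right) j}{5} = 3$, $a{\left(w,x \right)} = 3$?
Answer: $- \frac{1}{6995} \approx -0.00014296$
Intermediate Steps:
$j = -15$ ($j = \left(-5\right) 3 = -15$)
$G = -47$ ($G = \left(-5 + 3 \left(-15\right)\right) + 3 = \left(-5 - 45\right) + 3 = -50 + 3 = -47$)
$s{\left(J \right)} = -47$
$M{\left(u,F \right)} = 85 - F$ ($M{\left(u,F \right)} = -2 - \left(-87 + F\right) = 85 - F$)
$\frac{1}{M{\left(s{\left(9 \right)},38 - 31 \right)} - 7073} = \frac{1}{\left(85 - \left(38 - 31\right)\right) - 7073} = \frac{1}{\left(85 - 7\right) - 7073} = \frac{1}{78 - 7073} = \frac{1}{-6995} = - \frac{1}{6995}$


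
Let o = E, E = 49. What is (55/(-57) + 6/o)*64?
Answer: -150592/2793 ≈ -53.918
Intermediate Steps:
o = 49
(55/(-57) + 6/o)*64 = (55/(-57) + 6/49)*64 = (55*(-1/57) + 6*(1/49))*64 = (-55/57 + 6/49)*64 = -2353/2793*64 = -150592/2793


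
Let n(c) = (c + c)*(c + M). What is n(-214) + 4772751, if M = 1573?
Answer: 4191099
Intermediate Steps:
n(c) = 2*c*(1573 + c) (n(c) = (c + c)*(c + 1573) = (2*c)*(1573 + c) = 2*c*(1573 + c))
n(-214) + 4772751 = 2*(-214)*(1573 - 214) + 4772751 = 2*(-214)*1359 + 4772751 = -581652 + 4772751 = 4191099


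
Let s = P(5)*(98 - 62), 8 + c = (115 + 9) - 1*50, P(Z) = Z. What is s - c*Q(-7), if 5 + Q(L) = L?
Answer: 972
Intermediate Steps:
c = 66 (c = -8 + ((115 + 9) - 1*50) = -8 + (124 - 50) = -8 + 74 = 66)
Q(L) = -5 + L
s = 180 (s = 5*(98 - 62) = 5*36 = 180)
s - c*Q(-7) = 180 - 66*(-5 - 7) = 180 - 66*(-12) = 180 - 1*(-792) = 180 + 792 = 972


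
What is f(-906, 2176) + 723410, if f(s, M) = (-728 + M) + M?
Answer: 727034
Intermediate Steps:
f(s, M) = -728 + 2*M
f(-906, 2176) + 723410 = (-728 + 2*2176) + 723410 = (-728 + 4352) + 723410 = 3624 + 723410 = 727034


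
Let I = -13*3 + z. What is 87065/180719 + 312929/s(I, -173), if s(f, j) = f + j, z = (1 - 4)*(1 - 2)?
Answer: -5139456306/3433661 ≈ -1496.8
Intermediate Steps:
z = 3 (z = -3*(-1) = 3)
I = -36 (I = -13*3 + 3 = -39 + 3 = -36)
87065/180719 + 312929/s(I, -173) = 87065/180719 + 312929/(-36 - 173) = 87065*(1/180719) + 312929/(-209) = 7915/16429 + 312929*(-1/209) = 7915/16429 - 312929/209 = -5139456306/3433661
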